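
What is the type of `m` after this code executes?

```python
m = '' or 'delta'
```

'or' returns first truthy value ('delta', which is str)

str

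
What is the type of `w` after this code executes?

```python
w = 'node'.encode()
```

str.encode() returns bytes

bytes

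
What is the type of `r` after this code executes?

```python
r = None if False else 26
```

Ternary: condition is False, else branch (26) taken → int

int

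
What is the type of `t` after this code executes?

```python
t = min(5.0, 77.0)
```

min() of floats returns float

float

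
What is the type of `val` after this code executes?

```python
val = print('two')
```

print() returns None

NoneType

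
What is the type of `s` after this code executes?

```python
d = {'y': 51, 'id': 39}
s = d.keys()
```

.keys() returns a dict_keys view object

dict_keys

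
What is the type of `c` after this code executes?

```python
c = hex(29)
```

hex() returns str representation

str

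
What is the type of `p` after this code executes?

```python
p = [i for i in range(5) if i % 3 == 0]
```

A list comprehension [...] produces a list

list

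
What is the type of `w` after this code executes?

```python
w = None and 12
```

'and' returns first falsy value (None)

NoneType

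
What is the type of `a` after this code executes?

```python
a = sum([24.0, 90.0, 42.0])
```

sum() of floats returns float

float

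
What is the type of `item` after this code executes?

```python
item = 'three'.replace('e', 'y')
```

str.replace() returns str

str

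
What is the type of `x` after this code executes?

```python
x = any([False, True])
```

any() returns bool

bool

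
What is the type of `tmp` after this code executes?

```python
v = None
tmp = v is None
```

'is' comparison returns bool

bool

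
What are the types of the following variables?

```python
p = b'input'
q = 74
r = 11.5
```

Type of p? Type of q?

p is bytes; q is int

bytes, int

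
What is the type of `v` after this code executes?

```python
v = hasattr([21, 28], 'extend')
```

hasattr() returns bool

bool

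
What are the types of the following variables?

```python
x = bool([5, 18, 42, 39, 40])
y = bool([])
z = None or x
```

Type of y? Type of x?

bool() returns bool; bool() returns bool

bool, bool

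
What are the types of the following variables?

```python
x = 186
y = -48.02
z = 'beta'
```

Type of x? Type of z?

x is int; z is str

int, str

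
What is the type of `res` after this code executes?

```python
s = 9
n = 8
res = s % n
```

int % int returns int (9 % 8 = 1)

int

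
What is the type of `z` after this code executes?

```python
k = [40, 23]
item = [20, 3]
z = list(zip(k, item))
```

list(zip(...)) returns a list of tuples

list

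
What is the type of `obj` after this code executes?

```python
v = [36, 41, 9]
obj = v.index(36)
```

list.index() returns int

int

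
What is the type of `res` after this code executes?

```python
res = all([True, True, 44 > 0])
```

all() returns bool

bool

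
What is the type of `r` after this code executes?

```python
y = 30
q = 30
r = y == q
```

Equality comparison returns bool

bool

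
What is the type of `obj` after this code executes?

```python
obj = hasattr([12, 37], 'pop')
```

hasattr() returns bool

bool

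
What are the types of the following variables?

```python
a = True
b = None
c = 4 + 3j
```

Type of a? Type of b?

a is bool; b is NoneType

bool, NoneType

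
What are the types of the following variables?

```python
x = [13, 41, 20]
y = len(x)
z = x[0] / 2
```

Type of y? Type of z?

len() returns int; int / int returns float

int, float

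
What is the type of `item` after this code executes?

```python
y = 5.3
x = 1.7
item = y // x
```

float // float returns float (floor division preserves float type)

float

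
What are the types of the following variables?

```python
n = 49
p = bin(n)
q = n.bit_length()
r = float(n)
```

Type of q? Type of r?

int.bit_length() returns int; float() returns float

int, float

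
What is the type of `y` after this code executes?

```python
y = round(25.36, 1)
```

round() with ndigits arg returns float

float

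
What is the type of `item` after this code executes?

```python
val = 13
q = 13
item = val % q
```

int % int returns int (13 % 13 = 0)

int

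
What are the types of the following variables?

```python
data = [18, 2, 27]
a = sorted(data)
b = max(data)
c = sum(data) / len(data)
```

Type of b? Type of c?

max of ints returns int; int / int returns float

int, float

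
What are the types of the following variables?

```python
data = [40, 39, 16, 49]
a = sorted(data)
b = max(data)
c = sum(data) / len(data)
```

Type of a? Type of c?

sorted() returns list; int / int returns float

list, float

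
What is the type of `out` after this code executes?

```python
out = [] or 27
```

'or' returns first truthy value (27, which is int)

int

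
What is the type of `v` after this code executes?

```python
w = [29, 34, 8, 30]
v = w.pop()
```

list.pop() returns the popped element (int here)

int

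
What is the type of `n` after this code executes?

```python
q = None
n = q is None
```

'is' comparison returns bool

bool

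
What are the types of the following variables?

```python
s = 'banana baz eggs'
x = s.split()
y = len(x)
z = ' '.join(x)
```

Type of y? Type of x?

len() returns int; str.split() returns list

int, list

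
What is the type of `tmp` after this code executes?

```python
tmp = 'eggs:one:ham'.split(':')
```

str.split() returns list

list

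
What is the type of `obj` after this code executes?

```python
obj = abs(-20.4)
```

abs() of float returns float

float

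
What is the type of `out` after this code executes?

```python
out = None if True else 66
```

Ternary: condition is True, if branch (None) taken → NoneType

NoneType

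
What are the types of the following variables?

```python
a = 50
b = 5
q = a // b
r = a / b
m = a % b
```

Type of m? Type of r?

int % int returns int; int / int returns float

int, float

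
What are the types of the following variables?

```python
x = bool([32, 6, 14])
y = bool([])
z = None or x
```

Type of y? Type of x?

bool() returns bool; bool() returns bool

bool, bool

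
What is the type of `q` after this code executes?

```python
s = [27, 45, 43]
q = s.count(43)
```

list.count() returns int

int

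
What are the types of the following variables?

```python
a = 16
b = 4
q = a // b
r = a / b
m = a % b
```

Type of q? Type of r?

int // int returns int; int / int returns float

int, float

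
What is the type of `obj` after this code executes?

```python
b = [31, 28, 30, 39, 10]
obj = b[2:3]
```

Slicing a list always returns a list

list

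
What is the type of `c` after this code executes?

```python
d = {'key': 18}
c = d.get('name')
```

dict.get() returns None when key 'name' is not found and no default given

NoneType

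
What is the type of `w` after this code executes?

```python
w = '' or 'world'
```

'or' returns first truthy value ('world', which is str)

str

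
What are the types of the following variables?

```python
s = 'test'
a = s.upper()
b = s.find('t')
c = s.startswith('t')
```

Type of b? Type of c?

str.find() returns int; str.startswith() returns bool

int, bool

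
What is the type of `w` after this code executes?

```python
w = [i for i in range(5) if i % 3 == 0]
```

A list comprehension [...] produces a list

list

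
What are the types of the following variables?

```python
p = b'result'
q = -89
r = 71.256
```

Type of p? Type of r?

p is bytes; r is float

bytes, float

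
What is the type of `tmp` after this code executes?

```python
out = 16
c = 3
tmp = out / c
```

int / int always returns float in Python 3 (16 / 3 = 5.33333)

float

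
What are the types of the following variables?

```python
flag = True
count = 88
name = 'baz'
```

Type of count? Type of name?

count is int; name is str

int, str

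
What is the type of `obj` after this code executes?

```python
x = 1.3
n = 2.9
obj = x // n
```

float // float returns float (floor division preserves float type)

float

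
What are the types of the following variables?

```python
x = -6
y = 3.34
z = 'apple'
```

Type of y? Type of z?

y is float; z is str

float, str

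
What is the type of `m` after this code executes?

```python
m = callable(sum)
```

callable() returns bool

bool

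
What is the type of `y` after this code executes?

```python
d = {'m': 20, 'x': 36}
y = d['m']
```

Accessing dict[str, int] with key 'm' returns int value 20

int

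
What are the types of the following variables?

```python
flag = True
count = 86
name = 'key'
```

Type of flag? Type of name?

flag is bool; name is str

bool, str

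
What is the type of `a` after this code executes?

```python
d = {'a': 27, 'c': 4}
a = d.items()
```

dict.items() returns a dict_items view

dict_items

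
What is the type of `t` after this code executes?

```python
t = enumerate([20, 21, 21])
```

enumerate() returns an enumerate iterator object

enumerate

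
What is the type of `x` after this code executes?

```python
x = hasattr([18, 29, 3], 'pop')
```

hasattr() returns bool

bool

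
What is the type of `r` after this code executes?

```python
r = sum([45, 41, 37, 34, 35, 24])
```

sum() of ints returns int

int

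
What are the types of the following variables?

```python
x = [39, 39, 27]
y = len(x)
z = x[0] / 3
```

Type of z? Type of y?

int / int returns float; len() returns int

float, int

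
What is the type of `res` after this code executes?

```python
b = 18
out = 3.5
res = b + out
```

int + float returns float (18 + 3.5 = 21.5)

float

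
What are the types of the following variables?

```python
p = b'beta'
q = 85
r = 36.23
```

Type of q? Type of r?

q is int; r is float

int, float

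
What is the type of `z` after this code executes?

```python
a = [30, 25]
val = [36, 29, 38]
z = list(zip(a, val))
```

list(zip(...)) returns a list of tuples

list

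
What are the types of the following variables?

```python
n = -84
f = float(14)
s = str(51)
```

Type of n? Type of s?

n is int; s is str

int, str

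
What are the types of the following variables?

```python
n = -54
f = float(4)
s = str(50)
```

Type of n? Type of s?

n is int; s is str

int, str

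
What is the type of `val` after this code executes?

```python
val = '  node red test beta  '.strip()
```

str.strip() returns str

str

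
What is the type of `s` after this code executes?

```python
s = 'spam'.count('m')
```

str.count() returns int

int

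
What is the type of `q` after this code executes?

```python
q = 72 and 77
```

'and' returns the last value when all truthy (77, which is int)

int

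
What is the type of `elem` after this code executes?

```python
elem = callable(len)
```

callable() returns bool

bool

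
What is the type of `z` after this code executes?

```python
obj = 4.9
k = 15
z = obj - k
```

float - int returns float (4.9 - 15 = -10.1)

float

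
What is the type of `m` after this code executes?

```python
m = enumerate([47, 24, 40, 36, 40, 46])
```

enumerate() returns an enumerate iterator object

enumerate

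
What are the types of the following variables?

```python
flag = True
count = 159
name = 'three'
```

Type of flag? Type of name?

flag is bool; name is str

bool, str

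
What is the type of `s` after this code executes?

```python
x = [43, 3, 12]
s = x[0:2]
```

Slicing a list always returns a list

list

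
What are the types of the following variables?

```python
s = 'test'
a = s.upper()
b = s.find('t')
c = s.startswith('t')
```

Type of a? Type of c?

str.upper() returns str; str.startswith() returns bool

str, bool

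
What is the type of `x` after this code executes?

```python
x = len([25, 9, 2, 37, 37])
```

len() always returns int

int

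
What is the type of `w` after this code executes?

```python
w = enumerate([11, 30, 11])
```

enumerate() returns an enumerate iterator object

enumerate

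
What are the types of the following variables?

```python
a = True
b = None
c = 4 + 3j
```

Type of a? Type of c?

a is bool; c is complex

bool, complex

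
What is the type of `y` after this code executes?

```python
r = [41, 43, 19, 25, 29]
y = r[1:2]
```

Slicing a list always returns a list

list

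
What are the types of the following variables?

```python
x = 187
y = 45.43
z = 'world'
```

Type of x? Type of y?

x is int; y is float

int, float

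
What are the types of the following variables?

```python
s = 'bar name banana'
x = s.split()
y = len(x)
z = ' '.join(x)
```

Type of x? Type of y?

str.split() returns list; len() returns int

list, int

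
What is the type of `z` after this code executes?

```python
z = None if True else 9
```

Ternary: condition is True, if branch (None) taken → NoneType

NoneType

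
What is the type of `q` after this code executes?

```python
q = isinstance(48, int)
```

isinstance() returns bool

bool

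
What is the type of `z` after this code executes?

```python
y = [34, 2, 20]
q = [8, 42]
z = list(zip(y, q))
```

list(zip(...)) returns a list of tuples

list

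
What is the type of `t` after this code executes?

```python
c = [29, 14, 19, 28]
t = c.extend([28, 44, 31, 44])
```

list.extend() returns None

NoneType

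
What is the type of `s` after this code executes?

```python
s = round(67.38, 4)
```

round() with ndigits arg returns float

float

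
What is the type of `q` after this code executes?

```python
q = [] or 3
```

'or' returns first truthy value (3, which is int)

int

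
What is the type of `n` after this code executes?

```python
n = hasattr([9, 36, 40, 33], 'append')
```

hasattr() returns bool

bool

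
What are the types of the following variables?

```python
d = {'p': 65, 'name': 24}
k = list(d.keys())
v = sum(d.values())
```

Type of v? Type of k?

sum of int values returns int; list(...) returns list

int, list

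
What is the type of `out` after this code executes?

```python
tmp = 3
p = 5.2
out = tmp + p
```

int + float returns float (3 + 5.2 = 8.2)

float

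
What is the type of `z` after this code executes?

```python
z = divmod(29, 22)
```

divmod() returns a tuple (quotient, remainder)

tuple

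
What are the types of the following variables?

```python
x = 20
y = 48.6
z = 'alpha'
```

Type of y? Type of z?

y is float; z is str

float, str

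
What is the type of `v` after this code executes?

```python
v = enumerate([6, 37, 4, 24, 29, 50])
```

enumerate() returns an enumerate iterator object

enumerate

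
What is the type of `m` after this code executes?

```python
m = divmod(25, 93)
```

divmod() returns a tuple (quotient, remainder)

tuple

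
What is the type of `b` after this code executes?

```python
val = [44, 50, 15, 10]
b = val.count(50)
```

list.count() returns int

int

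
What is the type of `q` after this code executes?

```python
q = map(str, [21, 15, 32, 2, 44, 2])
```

map() returns a map iterator object

map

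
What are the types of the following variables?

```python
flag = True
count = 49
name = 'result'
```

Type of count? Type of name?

count is int; name is str

int, str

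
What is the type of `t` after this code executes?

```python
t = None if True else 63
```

Ternary: condition is True, if branch (None) taken → NoneType

NoneType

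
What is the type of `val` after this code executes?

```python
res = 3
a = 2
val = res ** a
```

int ** positive int returns int (3 ** 2 = 9)

int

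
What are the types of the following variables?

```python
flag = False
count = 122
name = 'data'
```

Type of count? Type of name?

count is int; name is str

int, str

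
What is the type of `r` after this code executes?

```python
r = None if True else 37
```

Ternary: condition is True, if branch (None) taken → NoneType

NoneType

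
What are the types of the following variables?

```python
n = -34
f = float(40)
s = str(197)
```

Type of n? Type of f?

n is int; f is float

int, float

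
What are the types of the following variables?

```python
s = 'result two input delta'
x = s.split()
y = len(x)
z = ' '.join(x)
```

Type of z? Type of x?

str.join() returns str; str.split() returns list

str, list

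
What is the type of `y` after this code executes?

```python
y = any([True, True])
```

any() returns bool

bool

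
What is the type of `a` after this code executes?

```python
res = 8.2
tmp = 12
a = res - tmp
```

float - int returns float (8.2 - 12 = -3.8)

float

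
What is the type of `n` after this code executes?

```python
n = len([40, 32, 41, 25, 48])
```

len() always returns int

int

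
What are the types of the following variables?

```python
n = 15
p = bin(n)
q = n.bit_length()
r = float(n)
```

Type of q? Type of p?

int.bit_length() returns int; bin() returns str

int, str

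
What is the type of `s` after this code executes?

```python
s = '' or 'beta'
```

'or' returns first truthy value ('beta', which is str)

str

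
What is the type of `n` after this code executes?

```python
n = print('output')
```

print() returns None

NoneType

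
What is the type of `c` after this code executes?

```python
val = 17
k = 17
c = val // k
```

int // int returns int (17 // 17 = 1)

int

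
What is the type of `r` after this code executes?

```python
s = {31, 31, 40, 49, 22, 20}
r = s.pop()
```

Popping from a set of ints returns int

int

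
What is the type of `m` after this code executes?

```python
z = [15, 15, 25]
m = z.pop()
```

list.pop() returns the popped element (int here)

int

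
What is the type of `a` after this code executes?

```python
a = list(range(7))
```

list(range(...)) returns list

list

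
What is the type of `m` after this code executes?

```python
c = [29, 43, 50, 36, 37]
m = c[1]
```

Indexing a list of ints returns int (c[1] = 43)

int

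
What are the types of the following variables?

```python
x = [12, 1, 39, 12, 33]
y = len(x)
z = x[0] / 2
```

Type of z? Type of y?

int / int returns float; len() returns int

float, int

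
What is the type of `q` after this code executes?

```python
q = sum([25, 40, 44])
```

sum() of ints returns int

int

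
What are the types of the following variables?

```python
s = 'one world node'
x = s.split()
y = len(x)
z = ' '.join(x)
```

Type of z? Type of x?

str.join() returns str; str.split() returns list

str, list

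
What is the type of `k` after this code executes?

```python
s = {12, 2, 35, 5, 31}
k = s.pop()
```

Popping from a set of ints returns int

int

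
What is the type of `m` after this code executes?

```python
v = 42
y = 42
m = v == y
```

Equality comparison returns bool

bool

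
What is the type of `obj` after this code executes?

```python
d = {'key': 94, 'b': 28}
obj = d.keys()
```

.keys() returns a dict_keys view object

dict_keys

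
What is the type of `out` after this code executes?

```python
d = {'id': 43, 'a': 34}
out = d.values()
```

.values() returns a dict_values view object

dict_values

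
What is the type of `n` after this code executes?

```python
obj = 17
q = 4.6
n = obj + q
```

int + float returns float (17 + 4.6 = 21.6)

float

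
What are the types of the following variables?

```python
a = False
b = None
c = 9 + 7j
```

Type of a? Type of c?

a is bool; c is complex

bool, complex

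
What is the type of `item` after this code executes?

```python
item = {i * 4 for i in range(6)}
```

A set comprehension {expr for x in iterable} produces a set

set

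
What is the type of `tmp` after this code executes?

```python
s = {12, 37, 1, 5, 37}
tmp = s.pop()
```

Popping from a set of ints returns int

int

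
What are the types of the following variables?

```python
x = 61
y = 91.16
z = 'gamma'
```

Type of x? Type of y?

x is int; y is float

int, float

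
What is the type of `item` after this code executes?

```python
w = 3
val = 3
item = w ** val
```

int ** positive int returns int (3 ** 3 = 27)

int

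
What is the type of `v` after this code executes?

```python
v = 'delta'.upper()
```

str.upper() returns str

str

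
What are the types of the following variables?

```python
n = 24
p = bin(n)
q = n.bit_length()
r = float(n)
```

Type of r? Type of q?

float() returns float; int.bit_length() returns int

float, int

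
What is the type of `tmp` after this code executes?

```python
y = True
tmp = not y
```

'not' always returns bool

bool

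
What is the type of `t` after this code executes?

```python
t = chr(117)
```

chr() returns str (single character)

str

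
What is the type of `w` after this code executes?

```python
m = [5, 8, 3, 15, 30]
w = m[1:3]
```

Slicing a list always returns a list

list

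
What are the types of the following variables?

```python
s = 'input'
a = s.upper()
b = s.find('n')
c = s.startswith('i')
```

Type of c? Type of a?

str.startswith() returns bool; str.upper() returns str

bool, str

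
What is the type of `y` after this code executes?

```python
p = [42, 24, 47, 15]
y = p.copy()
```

list.copy() returns list

list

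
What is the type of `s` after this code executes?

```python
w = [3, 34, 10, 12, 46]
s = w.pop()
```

list.pop() returns the popped element (int here)

int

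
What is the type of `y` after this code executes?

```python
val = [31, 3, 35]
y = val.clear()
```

list.clear() returns None

NoneType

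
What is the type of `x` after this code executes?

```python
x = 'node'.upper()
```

str.upper() returns str

str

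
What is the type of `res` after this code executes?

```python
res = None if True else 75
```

Ternary: condition is True, if branch (None) taken → NoneType

NoneType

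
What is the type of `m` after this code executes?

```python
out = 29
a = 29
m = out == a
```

Equality comparison returns bool

bool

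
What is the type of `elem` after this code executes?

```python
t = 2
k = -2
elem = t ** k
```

int ** negative int returns float

float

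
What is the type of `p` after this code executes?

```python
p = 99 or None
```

'or' returns first truthy value (99, int)

int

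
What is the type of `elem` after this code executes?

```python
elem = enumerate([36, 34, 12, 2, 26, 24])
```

enumerate() returns an enumerate iterator object

enumerate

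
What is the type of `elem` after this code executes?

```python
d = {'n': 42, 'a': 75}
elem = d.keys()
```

.keys() returns a dict_keys view object

dict_keys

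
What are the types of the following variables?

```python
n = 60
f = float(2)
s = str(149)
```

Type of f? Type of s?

f is float; s is str

float, str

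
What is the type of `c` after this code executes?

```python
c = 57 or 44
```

'or' returns the first truthy value (57, which is int)

int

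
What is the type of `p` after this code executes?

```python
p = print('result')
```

print() returns None

NoneType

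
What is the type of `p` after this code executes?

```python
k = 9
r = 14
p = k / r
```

int / int always returns float in Python 3 (9 / 14 = 0.642857)

float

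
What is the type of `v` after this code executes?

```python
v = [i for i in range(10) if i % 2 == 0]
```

A list comprehension [...] produces a list

list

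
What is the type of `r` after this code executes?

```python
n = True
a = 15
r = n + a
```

bool + int returns int (True is 1, so 1 + 15 = 16)

int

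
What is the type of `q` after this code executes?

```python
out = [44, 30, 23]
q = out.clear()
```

list.clear() returns None

NoneType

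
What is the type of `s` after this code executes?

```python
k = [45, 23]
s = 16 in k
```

'in' operator returns bool

bool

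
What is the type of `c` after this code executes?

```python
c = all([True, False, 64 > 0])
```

all() returns bool

bool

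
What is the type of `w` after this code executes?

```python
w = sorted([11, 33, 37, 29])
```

sorted() always returns list

list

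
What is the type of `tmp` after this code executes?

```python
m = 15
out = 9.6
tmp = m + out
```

int + float returns float (15 + 9.6 = 24.6)

float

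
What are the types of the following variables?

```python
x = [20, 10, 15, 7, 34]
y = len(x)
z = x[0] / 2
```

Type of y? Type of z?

len() returns int; int / int returns float

int, float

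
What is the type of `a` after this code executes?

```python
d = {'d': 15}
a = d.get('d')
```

dict.get() returns the value (int) when key is found

int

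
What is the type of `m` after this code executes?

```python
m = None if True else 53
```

Ternary: condition is True, if branch (None) taken → NoneType

NoneType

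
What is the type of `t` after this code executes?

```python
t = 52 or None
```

'or' returns first truthy value (52, int)

int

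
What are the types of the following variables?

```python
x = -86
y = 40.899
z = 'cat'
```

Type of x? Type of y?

x is int; y is float

int, float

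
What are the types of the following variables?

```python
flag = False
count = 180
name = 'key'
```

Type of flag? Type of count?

flag is bool; count is int

bool, int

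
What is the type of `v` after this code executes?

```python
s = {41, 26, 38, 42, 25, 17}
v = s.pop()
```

Popping from a set of ints returns int

int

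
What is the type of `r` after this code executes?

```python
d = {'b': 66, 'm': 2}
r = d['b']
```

Accessing dict[str, int] with key 'b' returns int value 66

int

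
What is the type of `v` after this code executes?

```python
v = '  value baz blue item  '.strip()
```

str.strip() returns str

str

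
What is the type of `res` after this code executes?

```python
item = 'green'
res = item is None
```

'is' comparison returns bool

bool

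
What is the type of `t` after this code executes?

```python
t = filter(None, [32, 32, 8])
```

filter() returns a filter iterator object

filter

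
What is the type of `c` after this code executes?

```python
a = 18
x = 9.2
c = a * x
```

int * float returns float (18 * 9.2 = 165.6)

float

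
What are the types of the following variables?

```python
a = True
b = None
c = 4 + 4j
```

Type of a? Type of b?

a is bool; b is NoneType

bool, NoneType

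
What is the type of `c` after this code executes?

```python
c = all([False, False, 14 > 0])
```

all() returns bool

bool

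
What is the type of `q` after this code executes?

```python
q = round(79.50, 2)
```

round() with ndigits arg returns float

float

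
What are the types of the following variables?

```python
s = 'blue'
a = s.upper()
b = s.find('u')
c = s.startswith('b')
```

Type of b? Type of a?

str.find() returns int; str.upper() returns str

int, str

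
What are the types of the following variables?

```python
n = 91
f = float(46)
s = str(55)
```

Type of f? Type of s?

f is float; s is str

float, str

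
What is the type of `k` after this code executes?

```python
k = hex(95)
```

hex() returns str representation

str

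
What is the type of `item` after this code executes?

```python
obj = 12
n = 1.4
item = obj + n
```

int + float returns float (12 + 1.4 = 13.4)

float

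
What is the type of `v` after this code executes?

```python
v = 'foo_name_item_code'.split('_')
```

str.split() returns list

list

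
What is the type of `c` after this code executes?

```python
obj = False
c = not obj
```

'not' always returns bool

bool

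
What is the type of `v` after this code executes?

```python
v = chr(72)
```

chr() returns str (single character)

str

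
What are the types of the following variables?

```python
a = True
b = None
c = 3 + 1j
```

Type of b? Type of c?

b is NoneType; c is complex

NoneType, complex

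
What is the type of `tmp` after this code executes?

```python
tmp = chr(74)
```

chr() returns str (single character)

str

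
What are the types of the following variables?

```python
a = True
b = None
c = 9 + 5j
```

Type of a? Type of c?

a is bool; c is complex

bool, complex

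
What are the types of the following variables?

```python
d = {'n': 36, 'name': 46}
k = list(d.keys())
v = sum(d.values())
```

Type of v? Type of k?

sum of int values returns int; list(...) returns list

int, list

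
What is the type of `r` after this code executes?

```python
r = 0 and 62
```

'and' returns the first falsy value (0, which is int)

int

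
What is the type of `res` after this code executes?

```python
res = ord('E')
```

ord() returns int (Unicode code point)

int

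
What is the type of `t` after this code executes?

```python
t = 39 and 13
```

'and' returns the last value when all truthy (13, which is int)

int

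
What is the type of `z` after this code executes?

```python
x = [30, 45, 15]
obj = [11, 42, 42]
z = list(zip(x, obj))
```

list(zip(...)) returns a list of tuples

list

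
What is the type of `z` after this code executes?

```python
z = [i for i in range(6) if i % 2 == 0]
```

A list comprehension [...] produces a list

list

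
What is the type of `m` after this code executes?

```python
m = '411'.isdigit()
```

str.isdigit() returns bool

bool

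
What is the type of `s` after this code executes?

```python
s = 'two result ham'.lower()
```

str.lower() returns str

str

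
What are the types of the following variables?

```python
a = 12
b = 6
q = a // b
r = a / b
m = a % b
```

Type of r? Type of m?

int / int returns float; int % int returns int

float, int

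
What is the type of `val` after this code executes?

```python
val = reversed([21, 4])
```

reversed() on a list returns a list_reverseiterator

list_reverseiterator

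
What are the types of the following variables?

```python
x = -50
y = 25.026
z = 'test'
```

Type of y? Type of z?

y is float; z is str

float, str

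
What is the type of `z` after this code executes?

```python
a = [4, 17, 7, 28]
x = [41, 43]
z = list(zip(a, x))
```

list(zip(...)) returns a list of tuples

list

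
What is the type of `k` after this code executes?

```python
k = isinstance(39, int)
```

isinstance() returns bool

bool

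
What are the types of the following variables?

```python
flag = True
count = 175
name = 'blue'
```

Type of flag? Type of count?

flag is bool; count is int

bool, int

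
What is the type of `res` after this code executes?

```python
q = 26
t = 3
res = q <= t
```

Comparison operators return bool

bool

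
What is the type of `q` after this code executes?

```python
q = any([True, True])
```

any() returns bool

bool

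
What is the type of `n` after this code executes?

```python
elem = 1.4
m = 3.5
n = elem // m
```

float // float returns float (floor division preserves float type)

float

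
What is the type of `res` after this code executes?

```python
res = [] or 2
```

'or' returns first truthy value (2, which is int)

int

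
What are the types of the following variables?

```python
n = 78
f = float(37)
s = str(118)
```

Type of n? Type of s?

n is int; s is str

int, str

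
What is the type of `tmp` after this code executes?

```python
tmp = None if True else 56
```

Ternary: condition is True, if branch (None) taken → NoneType

NoneType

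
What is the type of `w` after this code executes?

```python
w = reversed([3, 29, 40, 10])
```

reversed() on a list returns a list_reverseiterator

list_reverseiterator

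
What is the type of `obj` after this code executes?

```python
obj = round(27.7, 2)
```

round() with ndigits arg returns float

float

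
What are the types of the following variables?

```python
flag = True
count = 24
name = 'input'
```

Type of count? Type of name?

count is int; name is str

int, str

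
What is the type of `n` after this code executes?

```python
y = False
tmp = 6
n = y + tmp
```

bool + int returns int (False is 0, so 0 + 6 = 6)

int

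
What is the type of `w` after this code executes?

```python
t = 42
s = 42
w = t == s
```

Equality comparison returns bool

bool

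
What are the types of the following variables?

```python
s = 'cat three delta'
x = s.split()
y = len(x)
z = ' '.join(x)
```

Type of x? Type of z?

str.split() returns list; str.join() returns str

list, str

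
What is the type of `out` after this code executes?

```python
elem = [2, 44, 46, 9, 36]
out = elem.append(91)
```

list.append() returns None (mutates in place)

NoneType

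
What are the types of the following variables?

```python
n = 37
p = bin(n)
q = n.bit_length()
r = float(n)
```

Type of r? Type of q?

float() returns float; int.bit_length() returns int

float, int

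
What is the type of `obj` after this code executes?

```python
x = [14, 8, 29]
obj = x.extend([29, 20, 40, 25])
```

list.extend() returns None

NoneType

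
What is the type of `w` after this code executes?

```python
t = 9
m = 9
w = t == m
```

Equality comparison returns bool

bool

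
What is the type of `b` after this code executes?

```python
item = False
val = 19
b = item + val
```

bool + int returns int (False is 0, so 0 + 19 = 19)

int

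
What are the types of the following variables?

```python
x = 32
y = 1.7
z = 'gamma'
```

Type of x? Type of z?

x is int; z is str

int, str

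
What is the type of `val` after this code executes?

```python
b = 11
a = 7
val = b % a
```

int % int returns int (11 % 7 = 4)

int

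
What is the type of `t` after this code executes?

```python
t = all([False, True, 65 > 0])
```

all() returns bool

bool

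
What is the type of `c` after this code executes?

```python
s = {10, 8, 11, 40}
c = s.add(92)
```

set.add() returns None (mutates in place)

NoneType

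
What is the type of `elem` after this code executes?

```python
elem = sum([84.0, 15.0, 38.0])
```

sum() of floats returns float

float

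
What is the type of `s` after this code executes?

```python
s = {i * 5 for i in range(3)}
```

A set comprehension {expr for x in iterable} produces a set

set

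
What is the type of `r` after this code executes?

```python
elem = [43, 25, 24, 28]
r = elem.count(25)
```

list.count() returns int

int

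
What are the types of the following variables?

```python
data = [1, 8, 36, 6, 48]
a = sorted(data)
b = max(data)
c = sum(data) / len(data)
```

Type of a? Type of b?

sorted() returns list; max of ints returns int

list, int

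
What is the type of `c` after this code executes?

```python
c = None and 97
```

'and' returns first falsy value (None)

NoneType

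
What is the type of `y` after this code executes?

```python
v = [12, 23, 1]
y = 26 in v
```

'in' operator returns bool

bool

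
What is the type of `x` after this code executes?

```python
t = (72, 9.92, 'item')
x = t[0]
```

Index 0 of tuple is 72 which is int

int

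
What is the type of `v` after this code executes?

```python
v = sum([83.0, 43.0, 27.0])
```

sum() of floats returns float

float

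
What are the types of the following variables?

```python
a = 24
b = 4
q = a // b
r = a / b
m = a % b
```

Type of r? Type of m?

int / int returns float; int % int returns int

float, int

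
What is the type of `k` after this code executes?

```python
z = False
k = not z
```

'not' always returns bool

bool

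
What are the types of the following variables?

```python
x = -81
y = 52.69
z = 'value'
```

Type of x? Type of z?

x is int; z is str

int, str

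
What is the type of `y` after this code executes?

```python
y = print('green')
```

print() returns None

NoneType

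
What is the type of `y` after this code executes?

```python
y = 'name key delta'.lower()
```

str.lower() returns str

str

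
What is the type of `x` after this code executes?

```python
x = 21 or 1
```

'or' returns the first truthy value (21, which is int)

int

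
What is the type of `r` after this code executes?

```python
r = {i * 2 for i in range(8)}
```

A set comprehension {expr for x in iterable} produces a set

set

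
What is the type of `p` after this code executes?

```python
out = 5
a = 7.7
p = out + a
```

int + float returns float (5 + 7.7 = 12.7)

float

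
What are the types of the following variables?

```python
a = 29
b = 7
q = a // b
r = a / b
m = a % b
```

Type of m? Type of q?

int % int returns int; int // int returns int

int, int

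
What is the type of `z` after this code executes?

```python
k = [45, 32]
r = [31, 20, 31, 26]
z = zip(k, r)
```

zip() returns a zip iterator object

zip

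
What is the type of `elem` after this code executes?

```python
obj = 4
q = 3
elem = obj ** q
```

int ** positive int returns int (4 ** 3 = 64)

int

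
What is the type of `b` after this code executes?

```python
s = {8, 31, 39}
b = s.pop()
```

Popping from a set of ints returns int

int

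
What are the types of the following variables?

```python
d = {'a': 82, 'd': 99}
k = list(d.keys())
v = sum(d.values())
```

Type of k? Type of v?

list(...) returns list; sum of int values returns int

list, int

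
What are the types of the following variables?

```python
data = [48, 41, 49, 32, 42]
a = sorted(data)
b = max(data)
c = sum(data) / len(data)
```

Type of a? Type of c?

sorted() returns list; int / int returns float

list, float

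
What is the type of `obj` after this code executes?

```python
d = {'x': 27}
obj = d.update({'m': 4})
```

dict.update() returns None

NoneType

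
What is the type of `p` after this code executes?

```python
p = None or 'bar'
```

'or' with None returns the other value ('bar', str)

str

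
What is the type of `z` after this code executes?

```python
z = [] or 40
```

'or' returns first truthy value (40, which is int)

int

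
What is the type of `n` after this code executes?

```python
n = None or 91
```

'or' with None returns the other value (91, int)

int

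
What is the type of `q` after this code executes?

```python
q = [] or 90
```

'or' returns first truthy value (90, which is int)

int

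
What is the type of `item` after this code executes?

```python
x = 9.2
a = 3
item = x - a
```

float - int returns float (9.2 - 3 = 6.2)

float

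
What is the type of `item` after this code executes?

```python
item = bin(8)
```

bin() returns str representation

str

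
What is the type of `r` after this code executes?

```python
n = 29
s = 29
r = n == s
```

Equality comparison returns bool

bool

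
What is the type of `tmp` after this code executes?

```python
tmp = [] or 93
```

'or' returns first truthy value (93, which is int)

int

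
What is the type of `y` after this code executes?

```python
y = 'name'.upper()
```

str.upper() returns str

str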